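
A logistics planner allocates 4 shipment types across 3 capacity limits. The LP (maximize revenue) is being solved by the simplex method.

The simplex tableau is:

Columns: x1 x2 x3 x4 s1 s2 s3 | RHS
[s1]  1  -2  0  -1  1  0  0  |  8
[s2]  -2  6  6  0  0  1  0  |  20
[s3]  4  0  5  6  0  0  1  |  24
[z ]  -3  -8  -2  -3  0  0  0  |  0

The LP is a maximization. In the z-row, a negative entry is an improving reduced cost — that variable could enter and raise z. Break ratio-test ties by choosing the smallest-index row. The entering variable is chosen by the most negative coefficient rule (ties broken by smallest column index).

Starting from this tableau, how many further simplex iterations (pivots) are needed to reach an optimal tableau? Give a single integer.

2

pivot: x2 in, s2 out → z = 80/3
pivot: x1 in, s3 out → z = 182/3
No improving column remains; optimal.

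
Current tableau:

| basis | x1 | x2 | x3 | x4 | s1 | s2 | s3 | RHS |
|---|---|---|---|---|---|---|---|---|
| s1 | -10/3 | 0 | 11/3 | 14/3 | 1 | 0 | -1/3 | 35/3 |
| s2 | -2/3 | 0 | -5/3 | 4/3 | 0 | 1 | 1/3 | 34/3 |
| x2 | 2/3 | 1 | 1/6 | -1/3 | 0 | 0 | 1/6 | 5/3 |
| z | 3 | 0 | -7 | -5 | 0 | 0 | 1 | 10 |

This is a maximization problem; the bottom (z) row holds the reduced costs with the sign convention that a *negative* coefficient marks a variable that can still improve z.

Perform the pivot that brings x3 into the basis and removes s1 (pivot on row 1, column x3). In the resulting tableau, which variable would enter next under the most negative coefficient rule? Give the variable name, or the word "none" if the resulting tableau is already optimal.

Pivot element 11/3. New z-row = old z-row − (-7)·(row 1/(11/3)).
Updated z-row coefficients: x1: -37/11, x2: 0, x3: 0, x4: 43/11, s1: 21/11, s2: 0, s3: 4/11.
The most negative is -37/11 in column x1, so x1 would enter next.

x1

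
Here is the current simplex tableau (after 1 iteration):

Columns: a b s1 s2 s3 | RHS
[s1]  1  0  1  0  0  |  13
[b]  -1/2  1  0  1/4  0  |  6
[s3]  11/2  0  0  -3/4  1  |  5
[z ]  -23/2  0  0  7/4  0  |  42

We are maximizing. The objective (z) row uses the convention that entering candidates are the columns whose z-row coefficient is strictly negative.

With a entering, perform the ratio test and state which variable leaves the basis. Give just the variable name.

s3

Ratios: row 1 (s1): 13/1 = 13; row 2 (b): entry -1/2 ≤ 0, skip; row 3 (s3): 5/(11/2) = 10/11.
Minimum ratio 10/11 is in the s3 row, so s3 leaves.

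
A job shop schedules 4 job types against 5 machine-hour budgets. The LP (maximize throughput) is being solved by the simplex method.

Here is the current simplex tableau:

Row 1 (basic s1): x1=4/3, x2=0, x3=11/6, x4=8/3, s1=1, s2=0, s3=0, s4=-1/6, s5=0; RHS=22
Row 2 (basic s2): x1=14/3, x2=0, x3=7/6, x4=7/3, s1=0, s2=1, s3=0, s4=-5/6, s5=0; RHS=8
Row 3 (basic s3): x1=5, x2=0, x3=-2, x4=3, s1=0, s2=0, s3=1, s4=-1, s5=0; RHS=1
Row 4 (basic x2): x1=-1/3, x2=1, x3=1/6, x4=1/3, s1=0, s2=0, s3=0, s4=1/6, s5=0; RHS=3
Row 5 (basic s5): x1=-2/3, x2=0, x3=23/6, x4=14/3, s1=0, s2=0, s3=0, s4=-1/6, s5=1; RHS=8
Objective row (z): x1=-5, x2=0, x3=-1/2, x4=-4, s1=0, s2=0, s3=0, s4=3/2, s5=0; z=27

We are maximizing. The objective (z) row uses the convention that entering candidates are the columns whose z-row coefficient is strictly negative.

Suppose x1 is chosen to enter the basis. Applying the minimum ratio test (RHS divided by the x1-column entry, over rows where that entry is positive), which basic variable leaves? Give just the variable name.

s3

Ratios: row 1 (s1): 22/(4/3) = 33/2; row 2 (s2): 8/(14/3) = 12/7; row 3 (s3): 1/5 = 1/5; row 4 (x2): entry -1/3 ≤ 0, skip; row 5 (s5): entry -2/3 ≤ 0, skip.
Minimum ratio 1/5 is in the s3 row, so s3 leaves.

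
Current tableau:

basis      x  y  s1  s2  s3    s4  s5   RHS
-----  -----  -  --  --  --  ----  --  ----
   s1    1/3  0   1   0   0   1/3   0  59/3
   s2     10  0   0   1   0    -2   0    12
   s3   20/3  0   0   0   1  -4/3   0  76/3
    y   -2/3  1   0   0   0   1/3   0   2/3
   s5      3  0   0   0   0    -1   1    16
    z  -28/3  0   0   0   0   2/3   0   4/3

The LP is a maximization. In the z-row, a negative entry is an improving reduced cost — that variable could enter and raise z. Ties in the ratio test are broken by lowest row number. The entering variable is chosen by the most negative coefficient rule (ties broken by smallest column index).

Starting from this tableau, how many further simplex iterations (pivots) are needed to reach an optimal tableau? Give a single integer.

pivot: x in, s2 out → z = 188/15
pivot: s4 in, y out → z = 64/3
No improving column remains; optimal.

2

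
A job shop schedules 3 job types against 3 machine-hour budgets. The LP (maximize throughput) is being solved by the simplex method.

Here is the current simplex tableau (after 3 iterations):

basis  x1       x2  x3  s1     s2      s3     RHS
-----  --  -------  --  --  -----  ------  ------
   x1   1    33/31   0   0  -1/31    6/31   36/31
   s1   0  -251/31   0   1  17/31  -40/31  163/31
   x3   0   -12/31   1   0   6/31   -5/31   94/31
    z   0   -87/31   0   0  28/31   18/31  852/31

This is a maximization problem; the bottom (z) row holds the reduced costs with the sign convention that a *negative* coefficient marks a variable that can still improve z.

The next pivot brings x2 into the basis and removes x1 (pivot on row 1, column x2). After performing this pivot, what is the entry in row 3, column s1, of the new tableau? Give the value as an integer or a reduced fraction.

Pivot element is row 1, column x2: 33/31.
Normalize row 1: new (row 1, s1) = 0/(33/31) = 0.
row 3 ← row 3 − (-12/31)·(new row 1): 0 − (-12/31)·0 = 0.

0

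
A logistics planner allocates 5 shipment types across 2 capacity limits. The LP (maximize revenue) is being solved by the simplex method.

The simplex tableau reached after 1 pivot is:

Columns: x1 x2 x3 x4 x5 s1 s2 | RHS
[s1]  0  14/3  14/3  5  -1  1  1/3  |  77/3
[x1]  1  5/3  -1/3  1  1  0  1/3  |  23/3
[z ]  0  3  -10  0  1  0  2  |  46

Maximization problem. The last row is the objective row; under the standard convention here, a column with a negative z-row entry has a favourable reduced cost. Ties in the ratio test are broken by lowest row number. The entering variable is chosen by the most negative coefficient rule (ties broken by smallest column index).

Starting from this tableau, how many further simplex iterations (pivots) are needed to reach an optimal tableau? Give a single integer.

pivot: x3 in, s1 out → z = 101
pivot: x5 in, x1 out → z = 1465/13
No improving column remains; optimal.

2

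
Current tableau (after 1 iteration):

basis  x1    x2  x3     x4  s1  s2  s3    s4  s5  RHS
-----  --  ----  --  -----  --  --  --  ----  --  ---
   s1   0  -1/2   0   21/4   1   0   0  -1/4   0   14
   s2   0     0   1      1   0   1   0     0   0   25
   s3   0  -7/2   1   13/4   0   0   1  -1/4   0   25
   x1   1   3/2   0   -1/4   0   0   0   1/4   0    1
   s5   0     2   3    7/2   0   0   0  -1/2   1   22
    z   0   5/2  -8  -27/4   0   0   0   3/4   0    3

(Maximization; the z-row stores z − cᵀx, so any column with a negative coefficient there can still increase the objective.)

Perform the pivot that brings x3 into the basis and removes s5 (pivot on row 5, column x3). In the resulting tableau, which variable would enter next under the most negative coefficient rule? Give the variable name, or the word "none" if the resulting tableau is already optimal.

Pivot element 3. New z-row = old z-row − (-8)·(row 5/3).
Updated z-row coefficients: x1: 0, x2: 47/6, x3: 0, x4: 31/12, s1: 0, s2: 0, s3: 0, s4: -7/12, s5: 8/3.
The most negative is -7/12 in column s4, so s4 would enter next.

s4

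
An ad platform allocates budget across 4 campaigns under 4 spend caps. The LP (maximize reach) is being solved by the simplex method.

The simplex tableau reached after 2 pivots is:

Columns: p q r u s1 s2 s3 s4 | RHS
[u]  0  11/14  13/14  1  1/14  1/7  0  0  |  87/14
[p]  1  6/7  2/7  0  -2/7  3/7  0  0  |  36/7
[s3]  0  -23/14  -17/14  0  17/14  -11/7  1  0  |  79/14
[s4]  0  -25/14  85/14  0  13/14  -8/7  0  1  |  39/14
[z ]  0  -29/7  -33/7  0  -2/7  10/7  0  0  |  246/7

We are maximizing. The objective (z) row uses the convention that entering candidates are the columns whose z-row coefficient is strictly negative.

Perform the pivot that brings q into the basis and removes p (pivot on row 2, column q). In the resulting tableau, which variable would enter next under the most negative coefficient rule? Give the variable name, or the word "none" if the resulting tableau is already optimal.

r

Pivot element 6/7. New z-row = old z-row − (-29/7)·(row 2/(6/7)).
Updated z-row coefficients: p: 29/6, q: 0, r: -10/3, u: 0, s1: -5/3, s2: 7/2, s3: 0, s4: 0.
The most negative is -10/3 in column r, so r would enter next.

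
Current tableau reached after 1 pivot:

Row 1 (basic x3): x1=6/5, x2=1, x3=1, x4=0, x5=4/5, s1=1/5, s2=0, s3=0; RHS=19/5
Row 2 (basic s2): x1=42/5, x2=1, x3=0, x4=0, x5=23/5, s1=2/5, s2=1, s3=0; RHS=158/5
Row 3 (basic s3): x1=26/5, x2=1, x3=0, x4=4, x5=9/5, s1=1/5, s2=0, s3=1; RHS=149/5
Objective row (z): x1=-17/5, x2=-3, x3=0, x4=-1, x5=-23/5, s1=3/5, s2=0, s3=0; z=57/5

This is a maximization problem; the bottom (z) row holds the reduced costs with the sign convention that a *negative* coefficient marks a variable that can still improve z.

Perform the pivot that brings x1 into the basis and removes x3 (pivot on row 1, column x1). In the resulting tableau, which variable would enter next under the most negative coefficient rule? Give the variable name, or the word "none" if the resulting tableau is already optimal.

Pivot element 6/5. New z-row = old z-row − (-17/5)·(row 1/(6/5)).
Updated z-row coefficients: x1: 0, x2: -1/6, x3: 17/6, x4: -1, x5: -7/3, s1: 7/6, s2: 0, s3: 0.
The most negative is -7/3 in column x5, so x5 would enter next.

x5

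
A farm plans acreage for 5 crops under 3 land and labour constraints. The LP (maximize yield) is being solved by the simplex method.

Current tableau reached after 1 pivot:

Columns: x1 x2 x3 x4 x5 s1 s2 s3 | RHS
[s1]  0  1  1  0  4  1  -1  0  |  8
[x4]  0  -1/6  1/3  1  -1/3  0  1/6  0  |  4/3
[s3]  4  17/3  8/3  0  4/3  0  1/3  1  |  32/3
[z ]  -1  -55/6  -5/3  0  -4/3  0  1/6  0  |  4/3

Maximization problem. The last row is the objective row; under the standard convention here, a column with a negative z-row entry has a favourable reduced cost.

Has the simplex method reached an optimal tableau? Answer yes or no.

no

Column x1 has objective-row coefficient -1, which is negative; an improving pivot exists, so not yet optimal.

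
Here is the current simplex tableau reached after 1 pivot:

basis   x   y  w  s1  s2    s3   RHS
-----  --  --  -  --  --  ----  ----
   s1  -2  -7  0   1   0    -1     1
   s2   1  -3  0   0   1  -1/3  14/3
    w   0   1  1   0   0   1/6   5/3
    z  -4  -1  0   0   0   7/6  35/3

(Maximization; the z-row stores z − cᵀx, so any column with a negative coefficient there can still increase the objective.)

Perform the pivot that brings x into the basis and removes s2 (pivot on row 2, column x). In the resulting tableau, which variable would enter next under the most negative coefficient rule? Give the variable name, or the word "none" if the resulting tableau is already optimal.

y

Pivot element 1. New z-row = old z-row − (-4)·(row 2/1).
Updated z-row coefficients: x: 0, y: -13, w: 0, s1: 0, s2: 4, s3: -1/6.
The most negative is -13 in column y, so y would enter next.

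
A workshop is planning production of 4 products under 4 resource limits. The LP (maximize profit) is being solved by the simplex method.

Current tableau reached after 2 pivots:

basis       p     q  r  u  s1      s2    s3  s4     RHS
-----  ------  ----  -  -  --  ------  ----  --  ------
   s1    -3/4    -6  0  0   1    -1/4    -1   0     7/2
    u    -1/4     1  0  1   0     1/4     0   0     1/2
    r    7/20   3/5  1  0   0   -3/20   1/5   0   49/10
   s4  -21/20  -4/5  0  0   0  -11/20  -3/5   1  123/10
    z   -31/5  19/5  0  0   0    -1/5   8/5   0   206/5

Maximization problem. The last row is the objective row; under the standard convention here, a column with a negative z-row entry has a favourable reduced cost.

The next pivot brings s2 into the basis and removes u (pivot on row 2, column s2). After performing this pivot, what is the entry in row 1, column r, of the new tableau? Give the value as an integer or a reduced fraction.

0

Pivot element is row 2, column s2: 1/4.
Normalize row 2: new (row 2, r) = 0/(1/4) = 0.
row 1 ← row 1 − (-1/4)·(new row 2): 0 − (-1/4)·0 = 0.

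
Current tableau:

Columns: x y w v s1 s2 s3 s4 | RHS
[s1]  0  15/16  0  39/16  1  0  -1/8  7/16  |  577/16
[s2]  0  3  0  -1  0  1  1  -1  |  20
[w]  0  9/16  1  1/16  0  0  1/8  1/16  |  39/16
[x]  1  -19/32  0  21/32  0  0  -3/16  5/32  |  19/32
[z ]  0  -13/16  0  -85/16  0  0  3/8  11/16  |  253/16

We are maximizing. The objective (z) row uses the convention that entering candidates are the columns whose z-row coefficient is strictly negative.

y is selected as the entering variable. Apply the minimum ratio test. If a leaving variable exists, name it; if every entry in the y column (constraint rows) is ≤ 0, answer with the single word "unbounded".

w

Ratios: row 1 (s1): (577/16)/(15/16) = 577/15; row 2 (s2): 20/3 = 20/3; row 3 (w): (39/16)/(9/16) = 13/3; row 4 (x): entry -19/32 ≤ 0, skip.
Minimum ratio is in the w row, so w leaves.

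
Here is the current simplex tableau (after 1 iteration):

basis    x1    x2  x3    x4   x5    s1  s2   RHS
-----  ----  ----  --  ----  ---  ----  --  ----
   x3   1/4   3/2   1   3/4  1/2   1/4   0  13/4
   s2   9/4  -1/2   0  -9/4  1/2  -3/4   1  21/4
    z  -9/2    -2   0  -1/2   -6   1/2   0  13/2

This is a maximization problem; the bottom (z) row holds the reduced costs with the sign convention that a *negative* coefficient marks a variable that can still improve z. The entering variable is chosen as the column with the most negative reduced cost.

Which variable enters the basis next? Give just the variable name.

x5

Objective-row coefficients: x1: -9/2, x2: -2, x3: 0, x4: -1/2, x5: -6, s1: 1/2, s2: 0.
The most negative is -6 in column x5, so x5 enters.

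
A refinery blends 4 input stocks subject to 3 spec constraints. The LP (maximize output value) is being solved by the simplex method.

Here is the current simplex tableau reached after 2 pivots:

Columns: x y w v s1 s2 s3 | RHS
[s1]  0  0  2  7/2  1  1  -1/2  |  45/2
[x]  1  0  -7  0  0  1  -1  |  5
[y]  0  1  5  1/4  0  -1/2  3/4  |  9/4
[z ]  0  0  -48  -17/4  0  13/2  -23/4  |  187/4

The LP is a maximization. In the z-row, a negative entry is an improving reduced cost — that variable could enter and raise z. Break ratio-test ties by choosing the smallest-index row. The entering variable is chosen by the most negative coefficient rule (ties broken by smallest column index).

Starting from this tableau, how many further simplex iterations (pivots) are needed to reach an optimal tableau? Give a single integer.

2

pivot: w in, y out → z = 1367/20
pivot: v in, s1 out → z = 5447/68
No improving column remains; optimal.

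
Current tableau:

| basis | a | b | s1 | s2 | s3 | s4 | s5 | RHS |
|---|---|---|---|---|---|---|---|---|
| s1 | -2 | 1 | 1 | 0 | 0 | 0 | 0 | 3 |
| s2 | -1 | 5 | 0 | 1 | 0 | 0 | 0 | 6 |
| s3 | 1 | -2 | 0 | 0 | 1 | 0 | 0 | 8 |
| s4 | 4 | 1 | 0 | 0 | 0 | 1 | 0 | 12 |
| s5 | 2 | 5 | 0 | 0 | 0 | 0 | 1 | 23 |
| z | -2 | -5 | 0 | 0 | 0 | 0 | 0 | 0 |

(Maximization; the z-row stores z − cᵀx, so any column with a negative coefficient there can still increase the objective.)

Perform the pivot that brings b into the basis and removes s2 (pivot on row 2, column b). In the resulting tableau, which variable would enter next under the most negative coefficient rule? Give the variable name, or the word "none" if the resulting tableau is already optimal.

a

Pivot element 5. New z-row = old z-row − (-5)·(row 2/5).
Updated z-row coefficients: a: -3, b: 0, s1: 0, s2: 1, s3: 0, s4: 0, s5: 0.
The most negative is -3 in column a, so a would enter next.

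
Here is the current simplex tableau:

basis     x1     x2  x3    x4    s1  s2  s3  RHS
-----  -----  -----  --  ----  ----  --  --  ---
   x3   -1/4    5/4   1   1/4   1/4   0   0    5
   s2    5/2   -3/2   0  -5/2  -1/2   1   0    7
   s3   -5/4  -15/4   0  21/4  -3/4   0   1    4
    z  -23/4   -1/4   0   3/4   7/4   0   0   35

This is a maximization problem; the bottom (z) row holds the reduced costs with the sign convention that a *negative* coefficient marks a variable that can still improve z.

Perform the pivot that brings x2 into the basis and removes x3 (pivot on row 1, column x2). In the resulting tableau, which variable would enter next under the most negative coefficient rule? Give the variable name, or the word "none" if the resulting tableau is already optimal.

Pivot element 5/4. New z-row = old z-row − (-1/4)·(row 1/(5/4)).
Updated z-row coefficients: x1: -29/5, x2: 0, x3: 1/5, x4: 4/5, s1: 9/5, s2: 0, s3: 0.
The most negative is -29/5 in column x1, so x1 would enter next.

x1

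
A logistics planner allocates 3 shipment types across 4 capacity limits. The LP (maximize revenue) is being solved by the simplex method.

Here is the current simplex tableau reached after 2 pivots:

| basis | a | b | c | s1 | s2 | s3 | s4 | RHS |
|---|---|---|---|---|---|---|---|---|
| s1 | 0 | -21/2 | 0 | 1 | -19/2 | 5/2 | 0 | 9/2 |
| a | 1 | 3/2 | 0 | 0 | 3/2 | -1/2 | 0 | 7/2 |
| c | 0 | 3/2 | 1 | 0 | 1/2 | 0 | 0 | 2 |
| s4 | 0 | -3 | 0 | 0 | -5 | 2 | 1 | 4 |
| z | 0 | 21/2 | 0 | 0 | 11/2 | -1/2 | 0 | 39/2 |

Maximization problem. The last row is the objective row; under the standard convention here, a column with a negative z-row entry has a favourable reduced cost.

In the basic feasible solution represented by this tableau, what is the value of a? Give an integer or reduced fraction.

7/2

a is basic (row 2); its value is the RHS of that row: 7/2.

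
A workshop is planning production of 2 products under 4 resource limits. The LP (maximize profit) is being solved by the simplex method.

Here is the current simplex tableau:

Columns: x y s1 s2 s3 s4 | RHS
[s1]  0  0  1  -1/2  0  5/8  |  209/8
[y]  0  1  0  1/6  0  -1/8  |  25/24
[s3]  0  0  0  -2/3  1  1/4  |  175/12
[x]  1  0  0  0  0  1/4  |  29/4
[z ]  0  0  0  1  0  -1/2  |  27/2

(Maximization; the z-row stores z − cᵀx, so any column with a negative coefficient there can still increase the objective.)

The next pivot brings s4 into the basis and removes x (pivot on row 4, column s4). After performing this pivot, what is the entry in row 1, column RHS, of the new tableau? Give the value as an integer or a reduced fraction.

8

Pivot element is row 4, column s4: 1/4.
Normalize row 4: new (row 4, RHS) = (29/4)/(1/4) = 29.
row 1 ← row 1 − (5/8)·(new row 4): 209/8 − (5/8)·29 = 8.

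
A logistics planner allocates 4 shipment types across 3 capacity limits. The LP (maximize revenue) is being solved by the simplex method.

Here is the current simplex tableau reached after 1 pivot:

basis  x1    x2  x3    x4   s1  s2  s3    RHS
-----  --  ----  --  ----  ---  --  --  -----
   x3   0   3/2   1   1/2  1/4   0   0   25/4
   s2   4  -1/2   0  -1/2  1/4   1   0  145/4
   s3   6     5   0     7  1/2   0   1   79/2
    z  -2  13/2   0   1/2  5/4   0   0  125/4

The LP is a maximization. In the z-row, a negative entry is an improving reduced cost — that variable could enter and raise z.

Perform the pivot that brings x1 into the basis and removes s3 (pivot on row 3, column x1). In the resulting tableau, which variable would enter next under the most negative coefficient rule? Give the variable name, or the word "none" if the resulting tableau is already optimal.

Pivot element 6. New z-row = old z-row − (-2)·(row 3/6).
Updated z-row coefficients: x1: 0, x2: 49/6, x3: 0, x4: 17/6, s1: 17/12, s2: 0, s3: 1/3.
No coefficient is strictly negative; the tableau after this pivot is optimal.

none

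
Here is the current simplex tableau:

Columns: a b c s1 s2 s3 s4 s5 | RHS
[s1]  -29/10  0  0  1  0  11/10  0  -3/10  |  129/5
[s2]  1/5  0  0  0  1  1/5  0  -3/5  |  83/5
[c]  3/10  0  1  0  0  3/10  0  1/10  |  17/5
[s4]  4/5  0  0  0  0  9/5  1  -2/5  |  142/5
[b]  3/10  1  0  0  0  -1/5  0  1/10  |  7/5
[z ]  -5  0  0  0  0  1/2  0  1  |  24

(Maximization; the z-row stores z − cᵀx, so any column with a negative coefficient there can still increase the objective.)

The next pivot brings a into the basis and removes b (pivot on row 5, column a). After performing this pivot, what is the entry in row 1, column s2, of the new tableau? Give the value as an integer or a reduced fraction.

0

Pivot element is row 5, column a: 3/10.
Normalize row 5: new (row 5, s2) = 0/(3/10) = 0.
row 1 ← row 1 − (-29/10)·(new row 5): 0 − (-29/10)·0 = 0.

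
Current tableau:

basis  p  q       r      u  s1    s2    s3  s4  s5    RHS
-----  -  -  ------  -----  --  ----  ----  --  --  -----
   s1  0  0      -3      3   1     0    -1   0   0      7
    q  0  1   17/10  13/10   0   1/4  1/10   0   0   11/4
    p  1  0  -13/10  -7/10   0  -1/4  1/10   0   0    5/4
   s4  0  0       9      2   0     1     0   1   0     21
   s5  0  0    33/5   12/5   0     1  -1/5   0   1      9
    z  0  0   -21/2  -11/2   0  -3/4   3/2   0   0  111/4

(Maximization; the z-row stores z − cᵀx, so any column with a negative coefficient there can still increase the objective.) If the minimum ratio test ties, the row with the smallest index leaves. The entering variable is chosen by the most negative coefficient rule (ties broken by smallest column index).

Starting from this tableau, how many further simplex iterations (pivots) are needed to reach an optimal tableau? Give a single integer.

pivot: r in, s5 out → z = 1851/44
pivot: u in, q out → z = 647/15
No improving column remains; optimal.

2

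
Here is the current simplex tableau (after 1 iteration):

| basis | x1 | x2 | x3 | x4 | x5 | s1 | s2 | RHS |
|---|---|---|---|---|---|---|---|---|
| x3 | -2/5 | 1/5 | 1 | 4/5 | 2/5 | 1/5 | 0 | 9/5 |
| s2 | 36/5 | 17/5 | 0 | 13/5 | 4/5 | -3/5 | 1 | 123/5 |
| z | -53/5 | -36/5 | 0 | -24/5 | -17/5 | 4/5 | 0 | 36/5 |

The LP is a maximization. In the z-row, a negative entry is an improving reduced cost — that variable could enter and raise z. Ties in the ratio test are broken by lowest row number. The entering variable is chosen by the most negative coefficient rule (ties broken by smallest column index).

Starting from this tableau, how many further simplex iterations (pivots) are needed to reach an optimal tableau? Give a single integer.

3

pivot: x1 in, s2 out → z = 521/12
pivot: x5 in, x3 out → z = 237/4
pivot: x2 in, x1 out → z = 61
No improving column remains; optimal.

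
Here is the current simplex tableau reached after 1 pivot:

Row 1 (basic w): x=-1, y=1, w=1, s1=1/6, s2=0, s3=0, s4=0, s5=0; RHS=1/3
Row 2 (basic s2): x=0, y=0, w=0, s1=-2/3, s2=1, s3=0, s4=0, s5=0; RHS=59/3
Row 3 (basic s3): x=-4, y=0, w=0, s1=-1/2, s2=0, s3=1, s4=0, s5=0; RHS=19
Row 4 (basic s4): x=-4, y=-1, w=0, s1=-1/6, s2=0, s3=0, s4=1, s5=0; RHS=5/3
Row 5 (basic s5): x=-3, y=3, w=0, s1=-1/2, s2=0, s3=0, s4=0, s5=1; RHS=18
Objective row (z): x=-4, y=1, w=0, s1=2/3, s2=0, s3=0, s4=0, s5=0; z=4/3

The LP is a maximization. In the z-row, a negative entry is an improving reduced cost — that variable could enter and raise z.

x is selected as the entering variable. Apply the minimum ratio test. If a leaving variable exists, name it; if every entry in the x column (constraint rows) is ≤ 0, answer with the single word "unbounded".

unbounded

x-column entries: row 1: -1, row 2: 0, row 3: -4, row 4: -4, row 5: -3. All ≤ 0, so x can increase without bound; the LP is unbounded in this direction.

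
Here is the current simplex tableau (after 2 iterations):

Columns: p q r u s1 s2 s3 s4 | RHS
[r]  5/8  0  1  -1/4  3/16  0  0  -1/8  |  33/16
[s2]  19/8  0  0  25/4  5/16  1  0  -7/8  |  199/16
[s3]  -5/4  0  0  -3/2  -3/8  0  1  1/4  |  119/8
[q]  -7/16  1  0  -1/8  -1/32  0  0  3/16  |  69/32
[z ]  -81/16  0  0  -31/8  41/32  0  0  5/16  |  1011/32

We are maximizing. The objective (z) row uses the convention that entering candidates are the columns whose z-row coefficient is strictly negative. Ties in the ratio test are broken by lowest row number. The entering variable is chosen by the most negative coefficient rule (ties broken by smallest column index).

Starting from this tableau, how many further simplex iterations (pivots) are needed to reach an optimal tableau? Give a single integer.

pivot: p in, r out → z = 483/10
pivot: u in, s2 out → z = 3749/72
pivot: s4 in, q out → z = 593/6
No improving column remains; optimal.

3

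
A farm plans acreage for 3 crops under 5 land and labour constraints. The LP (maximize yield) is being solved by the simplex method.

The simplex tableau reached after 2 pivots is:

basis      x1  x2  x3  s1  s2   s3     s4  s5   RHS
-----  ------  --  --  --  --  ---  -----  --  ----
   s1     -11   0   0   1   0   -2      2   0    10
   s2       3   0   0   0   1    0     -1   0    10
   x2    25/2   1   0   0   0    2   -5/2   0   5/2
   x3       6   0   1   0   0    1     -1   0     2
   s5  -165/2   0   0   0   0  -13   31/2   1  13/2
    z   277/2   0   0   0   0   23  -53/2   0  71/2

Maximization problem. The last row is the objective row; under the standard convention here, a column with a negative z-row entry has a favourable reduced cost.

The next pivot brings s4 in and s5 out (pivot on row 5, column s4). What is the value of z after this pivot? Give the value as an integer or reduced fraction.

Minimum ratio for s4: (13/2)/(31/2) = 13/31.
z changes by −(z-row coeff of s4)·ratio = −(-53/2)·(13/31) = 689/62.
New z = 71/2 + (689/62) = 1445/31.

1445/31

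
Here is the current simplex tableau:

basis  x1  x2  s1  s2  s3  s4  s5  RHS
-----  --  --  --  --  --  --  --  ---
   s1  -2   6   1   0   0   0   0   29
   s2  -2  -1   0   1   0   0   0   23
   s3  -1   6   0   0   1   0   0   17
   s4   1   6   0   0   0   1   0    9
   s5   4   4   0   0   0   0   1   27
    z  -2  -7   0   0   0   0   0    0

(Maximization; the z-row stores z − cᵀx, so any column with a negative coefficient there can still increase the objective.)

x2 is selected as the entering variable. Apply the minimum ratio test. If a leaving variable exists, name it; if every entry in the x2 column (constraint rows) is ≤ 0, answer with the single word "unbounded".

Ratios: row 1 (s1): 29/6 = 29/6; row 2 (s2): entry -1 ≤ 0, skip; row 3 (s3): 17/6 = 17/6; row 4 (s4): 9/6 = 3/2; row 5 (s5): 27/4 = 27/4.
Minimum ratio is in the s4 row, so s4 leaves.

s4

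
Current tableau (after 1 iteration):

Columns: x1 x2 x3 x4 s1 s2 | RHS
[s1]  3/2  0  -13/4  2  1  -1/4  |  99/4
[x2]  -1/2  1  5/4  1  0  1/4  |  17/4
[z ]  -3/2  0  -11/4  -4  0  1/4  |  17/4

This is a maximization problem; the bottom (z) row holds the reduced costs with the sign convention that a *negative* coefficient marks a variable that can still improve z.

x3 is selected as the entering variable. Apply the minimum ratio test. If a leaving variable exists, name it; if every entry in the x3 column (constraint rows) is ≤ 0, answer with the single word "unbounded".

x2

Ratios: row 1 (s1): entry -13/4 ≤ 0, skip; row 2 (x2): (17/4)/(5/4) = 17/5.
Minimum ratio is in the x2 row, so x2 leaves.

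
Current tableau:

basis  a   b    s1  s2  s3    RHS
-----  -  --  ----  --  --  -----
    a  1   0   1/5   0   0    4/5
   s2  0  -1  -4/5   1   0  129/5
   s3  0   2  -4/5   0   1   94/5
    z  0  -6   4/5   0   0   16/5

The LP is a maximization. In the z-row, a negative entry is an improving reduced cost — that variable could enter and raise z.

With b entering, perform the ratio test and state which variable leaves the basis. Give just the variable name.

Ratios: row 1 (a): entry 0 ≤ 0, skip; row 2 (s2): entry -1 ≤ 0, skip; row 3 (s3): (94/5)/2 = 47/5.
Minimum ratio 47/5 is in the s3 row, so s3 leaves.

s3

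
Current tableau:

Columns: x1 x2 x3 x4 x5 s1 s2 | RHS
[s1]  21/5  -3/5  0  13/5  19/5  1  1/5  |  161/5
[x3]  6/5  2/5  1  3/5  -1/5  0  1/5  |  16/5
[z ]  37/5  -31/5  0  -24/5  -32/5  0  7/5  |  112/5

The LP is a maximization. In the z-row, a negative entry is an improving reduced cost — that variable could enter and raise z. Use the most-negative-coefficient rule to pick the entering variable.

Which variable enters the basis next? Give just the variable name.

x5

Objective-row coefficients: x1: 37/5, x2: -31/5, x3: 0, x4: -24/5, x5: -32/5, s1: 0, s2: 7/5.
The most negative is -32/5 in column x5, so x5 enters.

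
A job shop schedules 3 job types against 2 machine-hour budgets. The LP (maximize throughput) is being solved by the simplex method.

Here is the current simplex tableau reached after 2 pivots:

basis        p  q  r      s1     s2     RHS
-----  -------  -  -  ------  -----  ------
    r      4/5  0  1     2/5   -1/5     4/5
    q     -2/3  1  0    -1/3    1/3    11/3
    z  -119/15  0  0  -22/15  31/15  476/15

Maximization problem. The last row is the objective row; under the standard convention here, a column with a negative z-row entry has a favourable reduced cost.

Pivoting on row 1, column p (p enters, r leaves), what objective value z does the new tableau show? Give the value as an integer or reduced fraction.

119/3

Minimum ratio for p: (4/5)/(4/5) = 1.
z changes by −(z-row coeff of p)·ratio = −(-119/15)·1 = 119/15.
New z = 476/15 + (119/15) = 119/3.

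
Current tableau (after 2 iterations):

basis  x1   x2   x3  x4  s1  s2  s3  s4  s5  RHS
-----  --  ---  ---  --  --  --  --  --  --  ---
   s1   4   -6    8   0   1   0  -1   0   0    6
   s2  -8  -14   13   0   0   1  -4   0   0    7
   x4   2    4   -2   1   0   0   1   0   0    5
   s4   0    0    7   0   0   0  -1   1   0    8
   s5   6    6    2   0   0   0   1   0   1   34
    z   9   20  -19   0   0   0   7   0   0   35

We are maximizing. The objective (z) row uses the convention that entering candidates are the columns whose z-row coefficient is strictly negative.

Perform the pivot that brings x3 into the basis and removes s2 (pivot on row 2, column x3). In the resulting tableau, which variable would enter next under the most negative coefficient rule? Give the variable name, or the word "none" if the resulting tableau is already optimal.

x1

Pivot element 13. New z-row = old z-row − (-19)·(row 2/13).
Updated z-row coefficients: x1: -35/13, x2: -6/13, x3: 0, x4: 0, s1: 0, s2: 19/13, s3: 15/13, s4: 0, s5: 0.
The most negative is -35/13 in column x1, so x1 would enter next.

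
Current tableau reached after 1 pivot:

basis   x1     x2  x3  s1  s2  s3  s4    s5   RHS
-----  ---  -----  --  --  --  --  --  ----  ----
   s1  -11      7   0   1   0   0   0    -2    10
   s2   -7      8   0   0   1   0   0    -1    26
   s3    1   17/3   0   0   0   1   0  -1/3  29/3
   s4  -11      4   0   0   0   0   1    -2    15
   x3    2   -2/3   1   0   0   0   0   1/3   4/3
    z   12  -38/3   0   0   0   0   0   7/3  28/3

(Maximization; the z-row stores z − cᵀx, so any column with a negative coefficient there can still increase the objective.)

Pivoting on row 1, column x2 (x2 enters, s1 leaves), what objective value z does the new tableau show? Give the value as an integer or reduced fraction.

Minimum ratio for x2: 10/7 = 10/7.
z changes by −(z-row coeff of x2)·ratio = −(-38/3)·(10/7) = 380/21.
New z = 28/3 + (380/21) = 192/7.

192/7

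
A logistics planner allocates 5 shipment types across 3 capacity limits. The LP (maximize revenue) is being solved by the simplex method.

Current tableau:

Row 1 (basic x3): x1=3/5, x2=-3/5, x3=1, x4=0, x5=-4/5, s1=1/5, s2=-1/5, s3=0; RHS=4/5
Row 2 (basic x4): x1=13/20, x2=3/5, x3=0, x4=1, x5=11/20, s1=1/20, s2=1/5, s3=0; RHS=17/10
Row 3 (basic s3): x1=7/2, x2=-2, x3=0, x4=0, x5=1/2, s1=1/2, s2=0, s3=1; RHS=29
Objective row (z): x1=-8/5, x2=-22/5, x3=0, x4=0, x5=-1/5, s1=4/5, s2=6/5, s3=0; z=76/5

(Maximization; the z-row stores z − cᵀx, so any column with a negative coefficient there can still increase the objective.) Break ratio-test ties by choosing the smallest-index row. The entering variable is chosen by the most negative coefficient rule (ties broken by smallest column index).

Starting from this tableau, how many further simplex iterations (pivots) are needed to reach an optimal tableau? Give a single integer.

pivot: x2 in, x4 out → z = 83/3
No improving column remains; optimal.

1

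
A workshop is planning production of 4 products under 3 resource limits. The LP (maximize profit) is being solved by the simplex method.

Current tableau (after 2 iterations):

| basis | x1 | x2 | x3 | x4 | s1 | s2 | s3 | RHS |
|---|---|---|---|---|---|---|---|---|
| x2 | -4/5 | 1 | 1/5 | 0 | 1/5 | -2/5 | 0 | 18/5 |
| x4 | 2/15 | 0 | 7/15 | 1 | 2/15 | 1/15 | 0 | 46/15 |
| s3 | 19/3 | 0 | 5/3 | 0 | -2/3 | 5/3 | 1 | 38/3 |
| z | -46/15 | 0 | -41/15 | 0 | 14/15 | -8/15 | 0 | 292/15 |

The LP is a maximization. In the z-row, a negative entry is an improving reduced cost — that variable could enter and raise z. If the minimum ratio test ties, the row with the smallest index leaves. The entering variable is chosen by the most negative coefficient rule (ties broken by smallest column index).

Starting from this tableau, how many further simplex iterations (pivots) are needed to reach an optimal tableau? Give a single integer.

2

pivot: x1 in, s3 out → z = 128/5
pivot: x3 in, x4 out → z = 1562/41
No improving column remains; optimal.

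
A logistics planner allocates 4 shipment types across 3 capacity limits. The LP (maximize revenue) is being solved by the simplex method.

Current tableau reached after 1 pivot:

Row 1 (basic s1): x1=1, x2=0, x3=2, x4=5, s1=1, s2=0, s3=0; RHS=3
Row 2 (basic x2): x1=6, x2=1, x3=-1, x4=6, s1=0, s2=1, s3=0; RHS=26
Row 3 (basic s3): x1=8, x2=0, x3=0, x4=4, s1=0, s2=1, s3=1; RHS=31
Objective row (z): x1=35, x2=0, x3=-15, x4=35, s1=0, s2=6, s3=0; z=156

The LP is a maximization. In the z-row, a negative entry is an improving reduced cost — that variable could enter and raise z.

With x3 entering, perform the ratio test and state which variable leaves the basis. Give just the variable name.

Ratios: row 1 (s1): 3/2 = 3/2; row 2 (x2): entry -1 ≤ 0, skip; row 3 (s3): entry 0 ≤ 0, skip.
Minimum ratio 3/2 is in the s1 row, so s1 leaves.

s1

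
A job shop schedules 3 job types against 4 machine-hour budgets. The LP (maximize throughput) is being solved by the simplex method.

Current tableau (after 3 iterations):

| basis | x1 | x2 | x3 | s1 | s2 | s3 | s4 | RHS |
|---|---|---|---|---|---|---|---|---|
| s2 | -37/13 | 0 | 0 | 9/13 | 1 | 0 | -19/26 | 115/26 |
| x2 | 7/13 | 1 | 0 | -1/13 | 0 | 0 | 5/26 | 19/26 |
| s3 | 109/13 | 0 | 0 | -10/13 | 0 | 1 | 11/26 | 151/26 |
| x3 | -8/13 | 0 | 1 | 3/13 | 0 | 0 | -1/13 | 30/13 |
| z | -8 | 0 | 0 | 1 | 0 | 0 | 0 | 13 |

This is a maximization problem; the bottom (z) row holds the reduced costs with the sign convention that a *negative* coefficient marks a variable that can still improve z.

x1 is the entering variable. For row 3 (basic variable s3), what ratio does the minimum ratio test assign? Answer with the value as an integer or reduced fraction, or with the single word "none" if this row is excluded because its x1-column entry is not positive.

151/218

Ratio = RHS / (x1 entry) = (151/26) / (109/13) = 151/218.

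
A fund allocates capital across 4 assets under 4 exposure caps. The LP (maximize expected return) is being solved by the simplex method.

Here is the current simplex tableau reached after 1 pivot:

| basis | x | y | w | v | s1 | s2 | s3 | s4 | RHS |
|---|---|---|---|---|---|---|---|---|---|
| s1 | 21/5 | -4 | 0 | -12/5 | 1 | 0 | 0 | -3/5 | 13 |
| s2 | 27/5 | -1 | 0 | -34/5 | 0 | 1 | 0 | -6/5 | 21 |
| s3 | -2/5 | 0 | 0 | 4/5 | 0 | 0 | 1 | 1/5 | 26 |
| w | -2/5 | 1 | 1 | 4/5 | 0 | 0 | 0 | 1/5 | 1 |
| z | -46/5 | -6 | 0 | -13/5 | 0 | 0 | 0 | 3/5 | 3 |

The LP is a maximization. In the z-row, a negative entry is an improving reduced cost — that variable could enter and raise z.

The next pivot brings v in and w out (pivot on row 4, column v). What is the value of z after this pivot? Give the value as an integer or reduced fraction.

Minimum ratio for v: 1/(4/5) = 5/4.
z changes by −(z-row coeff of v)·ratio = −(-13/5)·(5/4) = 13/4.
New z = 3 + (13/4) = 25/4.

25/4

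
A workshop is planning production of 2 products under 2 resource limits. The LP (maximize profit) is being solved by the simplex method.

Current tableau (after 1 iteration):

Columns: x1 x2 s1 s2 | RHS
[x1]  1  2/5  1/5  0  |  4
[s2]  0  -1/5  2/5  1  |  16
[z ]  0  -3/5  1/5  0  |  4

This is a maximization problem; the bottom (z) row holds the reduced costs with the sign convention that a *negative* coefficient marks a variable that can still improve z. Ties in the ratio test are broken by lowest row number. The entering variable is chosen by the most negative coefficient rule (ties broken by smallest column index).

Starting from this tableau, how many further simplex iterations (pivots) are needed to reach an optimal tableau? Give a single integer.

1

pivot: x2 in, x1 out → z = 10
No improving column remains; optimal.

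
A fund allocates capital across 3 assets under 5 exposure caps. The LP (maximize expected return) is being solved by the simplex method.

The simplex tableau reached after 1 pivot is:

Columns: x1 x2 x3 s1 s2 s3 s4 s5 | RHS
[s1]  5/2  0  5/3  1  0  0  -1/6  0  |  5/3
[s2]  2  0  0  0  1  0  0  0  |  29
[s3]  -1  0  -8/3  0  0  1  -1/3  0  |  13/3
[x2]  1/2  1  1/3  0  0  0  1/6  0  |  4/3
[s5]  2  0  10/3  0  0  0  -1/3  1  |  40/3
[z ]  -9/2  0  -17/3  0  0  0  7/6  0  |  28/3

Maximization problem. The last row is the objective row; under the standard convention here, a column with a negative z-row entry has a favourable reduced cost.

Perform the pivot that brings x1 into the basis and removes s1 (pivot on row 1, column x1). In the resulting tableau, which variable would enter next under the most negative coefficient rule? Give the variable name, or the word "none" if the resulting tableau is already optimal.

x3

Pivot element 5/2. New z-row = old z-row − (-9/2)·(row 1/(5/2)).
Updated z-row coefficients: x1: 0, x2: 0, x3: -8/3, s1: 9/5, s2: 0, s3: 0, s4: 13/15, s5: 0.
The most negative is -8/3 in column x3, so x3 would enter next.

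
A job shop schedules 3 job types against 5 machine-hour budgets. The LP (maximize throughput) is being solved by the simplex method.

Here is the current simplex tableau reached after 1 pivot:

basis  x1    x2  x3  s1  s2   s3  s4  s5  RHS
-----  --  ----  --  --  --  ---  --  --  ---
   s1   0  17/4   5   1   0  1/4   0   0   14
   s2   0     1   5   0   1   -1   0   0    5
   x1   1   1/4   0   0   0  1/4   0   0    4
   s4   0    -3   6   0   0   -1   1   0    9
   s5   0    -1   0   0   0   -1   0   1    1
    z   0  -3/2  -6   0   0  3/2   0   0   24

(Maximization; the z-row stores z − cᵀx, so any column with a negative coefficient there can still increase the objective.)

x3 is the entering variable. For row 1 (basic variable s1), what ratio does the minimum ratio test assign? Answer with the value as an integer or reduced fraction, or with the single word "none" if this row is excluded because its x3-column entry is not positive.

Ratio = RHS / (x3 entry) = 14 / 5 = 14/5.

14/5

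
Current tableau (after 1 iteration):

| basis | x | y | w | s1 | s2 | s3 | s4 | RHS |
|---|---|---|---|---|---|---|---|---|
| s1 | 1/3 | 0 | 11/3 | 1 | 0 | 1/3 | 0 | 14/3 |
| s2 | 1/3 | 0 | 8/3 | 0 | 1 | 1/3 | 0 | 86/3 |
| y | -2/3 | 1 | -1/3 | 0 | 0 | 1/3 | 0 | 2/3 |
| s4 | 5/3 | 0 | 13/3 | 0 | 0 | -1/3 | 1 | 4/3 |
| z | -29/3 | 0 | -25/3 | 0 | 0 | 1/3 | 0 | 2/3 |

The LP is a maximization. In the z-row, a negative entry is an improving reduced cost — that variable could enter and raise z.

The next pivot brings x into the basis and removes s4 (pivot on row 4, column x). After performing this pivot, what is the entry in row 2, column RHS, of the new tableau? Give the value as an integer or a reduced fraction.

142/5

Pivot element is row 4, column x: 5/3.
Normalize row 4: new (row 4, RHS) = (4/3)/(5/3) = 4/5.
row 2 ← row 2 − (1/3)·(new row 4): 86/3 − (1/3)·(4/5) = 142/5.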